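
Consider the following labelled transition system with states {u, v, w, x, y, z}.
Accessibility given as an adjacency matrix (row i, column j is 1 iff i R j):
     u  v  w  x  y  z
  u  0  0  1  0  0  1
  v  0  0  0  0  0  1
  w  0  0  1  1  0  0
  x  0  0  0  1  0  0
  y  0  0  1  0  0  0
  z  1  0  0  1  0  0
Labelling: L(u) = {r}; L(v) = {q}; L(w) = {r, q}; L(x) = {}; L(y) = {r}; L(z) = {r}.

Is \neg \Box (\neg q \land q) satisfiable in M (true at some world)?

Yes

Let φ = \neg \Box (\neg q \land q). Evaluate φ at each world:
  u (successors {w, z}): φ is true.
  v (successors {z}): φ is true.
  w (successors {w, x}): φ is true.
  x (successors {x}): φ is true.
  y (successors {w}): φ is true.
  z (successors {u, x}): φ is true.
Detail at u (witness):
  At u: \Box (\neg q \land q) is false, so \neg \Box (\neg q \land q) is true.
    At u: \Box (\neg q \land q) requires \neg q \land q at every successor {w, z}.
      \neg q \land q fails at w, so \Box (\neg q \land q) is false at u.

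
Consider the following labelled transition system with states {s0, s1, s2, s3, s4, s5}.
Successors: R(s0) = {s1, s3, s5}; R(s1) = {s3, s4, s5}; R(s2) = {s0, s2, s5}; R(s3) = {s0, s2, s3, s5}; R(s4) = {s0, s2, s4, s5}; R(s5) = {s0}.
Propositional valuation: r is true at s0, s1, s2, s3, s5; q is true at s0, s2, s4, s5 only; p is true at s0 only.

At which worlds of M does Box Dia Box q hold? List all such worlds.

s5

Let φ = Box Dia Box q. Evaluate φ at each world:
  s0 (successors {s1, s3, s5}): φ is false.
  s1 (successors {s3, s4, s5}): φ is false.
  s2 (successors {s0, s2, s5}): φ is false.
  s3 (successors {s0, s2, s3, s5}): φ is false.
  s4 (successors {s0, s2, s4, s5}): φ is false.
  s5 (successors {s0}): φ is true.
For instance, at s4:
  At s4: Box Dia Box q requires Dia Box q at every successor {s0, s2, s4, s5}.
    Dia Box q fails at s5, so Box Dia Box q is false at s4.
      At s5: Dia Box q requires Box q at some successor in {s0}.
        At s0: Box q is false.
      So Dia Box q is false at s5.
Satisfying worlds: {s5}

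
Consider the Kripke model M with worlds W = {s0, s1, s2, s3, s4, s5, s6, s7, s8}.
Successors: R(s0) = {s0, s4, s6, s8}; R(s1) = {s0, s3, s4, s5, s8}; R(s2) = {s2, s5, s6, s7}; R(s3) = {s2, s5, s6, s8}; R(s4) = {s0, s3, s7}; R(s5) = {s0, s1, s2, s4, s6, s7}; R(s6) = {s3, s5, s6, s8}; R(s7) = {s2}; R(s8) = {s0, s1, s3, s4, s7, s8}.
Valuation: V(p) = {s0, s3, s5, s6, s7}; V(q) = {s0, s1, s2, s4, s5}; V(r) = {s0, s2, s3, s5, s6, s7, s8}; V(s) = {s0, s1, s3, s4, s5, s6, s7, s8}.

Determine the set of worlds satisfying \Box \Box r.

s7

Let φ = \Box \Box r. Evaluate φ at each world:
  s0 (successors {s0, s4, s6, s8}): φ is false.
  s1 (successors {s0, s3, s4, s5, s8}): φ is false.
  s2 (successors {s2, s5, s6, s7}): φ is false.
  s3 (successors {s2, s5, s6, s8}): φ is false.
  s4 (successors {s0, s3, s7}): φ is false.
  s5 (successors {s0, s1, s2, s4, s6, s7}): φ is false.
  s6 (successors {s3, s5, s6, s8}): φ is false.
  s7 (successors {s2}): φ is true.
  s8 (successors {s0, s1, s3, s4, s7, s8}): φ is false.
For instance, at s0:
  At s0: \Box \Box r requires \Box r at every successor {s0, s4, s6, s8}.
    \Box r fails at s0, so \Box \Box r is false at s0.
      At s0: \Box r requires r at every successor {s0, s4, s6, s8}.
        r fails at s4, so \Box r is false at s0.
Satisfying worlds: {s7}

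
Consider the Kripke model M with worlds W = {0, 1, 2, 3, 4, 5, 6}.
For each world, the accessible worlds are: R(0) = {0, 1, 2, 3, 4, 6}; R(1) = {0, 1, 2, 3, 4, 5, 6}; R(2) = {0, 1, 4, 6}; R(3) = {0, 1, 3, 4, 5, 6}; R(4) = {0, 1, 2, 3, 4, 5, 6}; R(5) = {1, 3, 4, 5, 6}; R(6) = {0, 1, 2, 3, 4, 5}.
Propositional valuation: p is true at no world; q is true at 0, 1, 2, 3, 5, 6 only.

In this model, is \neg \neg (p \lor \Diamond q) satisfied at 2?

At 2: \neg (p \lor \Diamond q) is false, so \neg \neg (p \lor \Diamond q) is true.
  At 2: p \lor \Diamond q is true, so \neg (p \lor \Diamond q) is false.
    At 2: p is false, \Diamond q is true, so p \lor \Diamond q is true.
      At 2: \Diamond q requires q at some successor in {0, 1, 4, 6}.
        q holds at 0, so \Diamond q is true at 2.

Yes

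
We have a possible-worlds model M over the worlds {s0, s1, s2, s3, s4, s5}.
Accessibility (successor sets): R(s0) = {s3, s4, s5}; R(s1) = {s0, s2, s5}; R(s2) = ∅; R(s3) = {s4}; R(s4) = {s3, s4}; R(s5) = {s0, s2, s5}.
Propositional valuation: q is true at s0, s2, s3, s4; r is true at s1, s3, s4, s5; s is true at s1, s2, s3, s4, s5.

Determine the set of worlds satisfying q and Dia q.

s0, s3, s4

Recall that Dia ψ holds at a world iff ψ holds at some accessible world.
Let φ = q and Dia q. Evaluate φ at each world:
  s0 (successors {s3, s4, s5}): φ is true.
  s1 (successors {s0, s2, s5}): φ is false.
  s2 (successors ∅): φ is false.
  s3 (successors {s4}): φ is true.
  s4 (successors {s3, s4}): φ is true.
  s5 (successors {s0, s2, s5}): φ is false.
For instance, at s0:
  At s0: q is true, Dia q is true, so q and Dia q is true.
    At s0: Dia q requires q at some successor in {s3, s4, s5}.
      q holds at s3, so Dia q is true at s0.
Satisfying worlds: {s0, s3, s4}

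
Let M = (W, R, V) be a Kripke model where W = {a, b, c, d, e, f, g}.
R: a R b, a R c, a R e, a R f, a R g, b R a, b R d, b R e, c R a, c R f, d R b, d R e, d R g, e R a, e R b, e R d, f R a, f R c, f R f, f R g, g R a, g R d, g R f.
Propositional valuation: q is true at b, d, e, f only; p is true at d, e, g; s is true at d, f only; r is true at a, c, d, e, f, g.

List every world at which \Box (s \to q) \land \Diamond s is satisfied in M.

a, b, c, e, f, g

Let φ = \Box (s \to q) \land \Diamond s. Evaluate φ at each world:
  a (successors {b, c, e, f, g}): φ is true.
  b (successors {a, d, e}): φ is true.
  c (successors {a, f}): φ is true.
  d (successors {b, e, g}): φ is false.
  e (successors {a, b, d}): φ is true.
  f (successors {a, c, f, g}): φ is true.
  g (successors {a, d, f}): φ is true.
For instance, at d:
  At d: \Box (s \to q) is true, \Diamond s is false, so \Box (s \to q) \land \Diamond s is false.
    At d: \Box (s \to q) requires s \to q at every successor {b, e, g}.
      At b: s \to q is true.
      At e: s \to q is true.
      At g: s \to q is true.
    So \Box (s \to q) is true at d.
    At d: \Diamond s requires s at some successor in {b, e, g}.
      At b: s is false.
      At e: s is false.
      At g: s is false.
    So \Diamond s is false at d.
Satisfying worlds: {a, b, c, e, f, g}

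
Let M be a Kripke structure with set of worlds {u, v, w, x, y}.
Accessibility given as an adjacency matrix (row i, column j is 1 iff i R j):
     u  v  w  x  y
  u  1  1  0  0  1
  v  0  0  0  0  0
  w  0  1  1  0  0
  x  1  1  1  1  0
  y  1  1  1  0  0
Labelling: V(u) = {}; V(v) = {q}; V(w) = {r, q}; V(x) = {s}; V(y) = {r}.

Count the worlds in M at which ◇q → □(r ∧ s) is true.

1

Let φ = ◇q → □(r ∧ s). Evaluate φ at each world:
  u (successors {u, v, y}): φ is false.
  v (successors ∅): φ is true.
  w (successors {v, w}): φ is false.
  x (successors {u, v, w, x}): φ is false.
  y (successors {u, v, w}): φ is false.
For instance, at u:
  At u: ◇q is true, □(r ∧ s) is false, so ◇q → □(r ∧ s) is false.
    At u: ◇q requires q at some successor in {u, v, y}.
      q holds at v, so ◇q is true at u.
    At u: □(r ∧ s) requires r ∧ s at every successor {u, v, y}.
      r ∧ s fails at u, so □(r ∧ s) is false at u.
Satisfying worlds: {v}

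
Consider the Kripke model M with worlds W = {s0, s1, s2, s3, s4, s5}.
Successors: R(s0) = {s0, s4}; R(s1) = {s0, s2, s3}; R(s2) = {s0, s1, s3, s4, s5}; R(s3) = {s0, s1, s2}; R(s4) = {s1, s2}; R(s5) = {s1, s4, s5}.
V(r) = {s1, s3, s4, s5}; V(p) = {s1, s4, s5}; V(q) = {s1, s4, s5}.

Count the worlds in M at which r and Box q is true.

1

Recall that Box ψ holds at a world iff ψ holds at every accessible world, and Dia ψ holds iff ψ holds at some accessible world.
Let φ = r and Box q. Evaluate φ at each world:
  s0 (successors {s0, s4}): φ is false.
  s1 (successors {s0, s2, s3}): φ is false.
  s2 (successors {s0, s1, s3, s4, s5}): φ is false.
  s3 (successors {s0, s1, s2}): φ is false.
  s4 (successors {s1, s2}): φ is false.
  s5 (successors {s1, s4, s5}): φ is true.
For instance, at s4:
  At s4: r is true, Box q is false, so r and Box q is false.
    At s4: Box q requires q at every successor {s1, s2}.
      q fails at s2, so Box q is false at s4.
Satisfying worlds: {s5}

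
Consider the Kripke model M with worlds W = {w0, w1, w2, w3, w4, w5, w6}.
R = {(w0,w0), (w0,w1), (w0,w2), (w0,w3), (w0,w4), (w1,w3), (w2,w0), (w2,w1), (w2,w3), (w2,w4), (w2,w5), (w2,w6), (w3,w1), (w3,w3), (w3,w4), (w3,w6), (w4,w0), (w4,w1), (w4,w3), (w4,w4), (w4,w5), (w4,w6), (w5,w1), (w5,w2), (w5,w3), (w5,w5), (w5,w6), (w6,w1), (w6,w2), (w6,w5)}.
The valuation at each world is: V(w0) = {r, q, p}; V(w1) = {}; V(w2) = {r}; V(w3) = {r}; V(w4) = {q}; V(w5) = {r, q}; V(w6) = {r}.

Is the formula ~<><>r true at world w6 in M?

At w6: <><>r is true, so ~<><>r is false.
  At w6: <><>r requires <>r at some successor in {w1, w2, w5}.
    <>r holds at w1, so <><>r is true at w6.
      At w1: <>r requires r at some successor in {w3}.
        r holds at w3, so <>r is true at w1.

No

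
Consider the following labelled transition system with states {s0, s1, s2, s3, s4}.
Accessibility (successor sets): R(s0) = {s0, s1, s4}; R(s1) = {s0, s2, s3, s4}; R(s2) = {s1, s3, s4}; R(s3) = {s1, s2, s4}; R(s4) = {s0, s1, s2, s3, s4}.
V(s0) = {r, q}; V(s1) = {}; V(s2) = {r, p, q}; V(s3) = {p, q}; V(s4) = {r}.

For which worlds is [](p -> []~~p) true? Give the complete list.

s0

Let φ = [](p -> []~~p). Evaluate φ at each world:
  s0 (successors {s0, s1, s4}): φ is true.
  s1 (successors {s0, s2, s3, s4}): φ is false.
  s2 (successors {s1, s3, s4}): φ is false.
  s3 (successors {s1, s2, s4}): φ is false.
  s4 (successors {s0, s1, s2, s3, s4}): φ is false.
For instance, at s4:
  At s4: [](p -> []~~p) requires p -> []~~p at every successor {s0, s1, s2, s3, s4}.
    p -> []~~p fails at s2, so [](p -> []~~p) is false at s4.
      At s2: p is true, []~~p is false, so p -> []~~p is false.
Satisfying worlds: {s0}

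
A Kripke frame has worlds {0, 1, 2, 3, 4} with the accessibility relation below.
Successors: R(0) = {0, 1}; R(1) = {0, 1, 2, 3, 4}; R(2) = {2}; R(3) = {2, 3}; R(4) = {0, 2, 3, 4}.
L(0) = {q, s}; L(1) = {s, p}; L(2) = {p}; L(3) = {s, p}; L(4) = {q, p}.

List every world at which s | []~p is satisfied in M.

0, 1, 3

Let φ = s | []~p. Evaluate φ at each world:
  0 (successors {0, 1}): φ is true.
  1 (successors {0, 1, 2, 3, 4}): φ is true.
  2 (successors {2}): φ is false.
  3 (successors {2, 3}): φ is true.
  4 (successors {0, 2, 3, 4}): φ is false.
For instance, at 0:
  At 0: s is true, []~p is false, so s | []~p is true.
    At 0: []~p requires ~p at every successor {0, 1}.
      ~p fails at 1, so []~p is false at 0.
Satisfying worlds: {0, 1, 3}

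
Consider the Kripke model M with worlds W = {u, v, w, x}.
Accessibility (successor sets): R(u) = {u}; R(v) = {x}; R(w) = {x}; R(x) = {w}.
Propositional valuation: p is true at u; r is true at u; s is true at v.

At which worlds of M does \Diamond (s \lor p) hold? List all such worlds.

u

Recall that \Diamond ψ holds at a world iff ψ holds at some accessible world.
Let φ = \Diamond (s \lor p). Evaluate φ at each world:
  u (successors {u}): φ is true.
  v (successors {x}): φ is false.
  w (successors {x}): φ is false.
  x (successors {w}): φ is false.
For instance, at w:
  At w: \Diamond (s \lor p) requires s \lor p at some successor in {x}.
    At x: s \lor p is false.
  So \Diamond (s \lor p) is false at w.
Satisfying worlds: {u}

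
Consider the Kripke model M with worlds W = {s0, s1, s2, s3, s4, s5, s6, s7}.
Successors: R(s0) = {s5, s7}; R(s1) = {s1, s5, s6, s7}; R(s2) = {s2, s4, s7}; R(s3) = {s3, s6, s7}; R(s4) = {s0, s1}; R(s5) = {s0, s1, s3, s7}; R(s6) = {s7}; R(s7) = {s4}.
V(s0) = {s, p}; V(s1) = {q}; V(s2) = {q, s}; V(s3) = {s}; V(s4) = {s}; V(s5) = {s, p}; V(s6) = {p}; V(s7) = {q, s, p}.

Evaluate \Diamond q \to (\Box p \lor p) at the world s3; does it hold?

At s3: \Diamond q is true, \Box p \lor p is false, so \Diamond q \to (\Box p \lor p) is false.
  At s3: \Diamond q requires q at some successor in {s3, s6, s7}.
    q holds at s7, so \Diamond q is true at s3.
  At s3: \Box p is false, p is false, so \Box p \lor p is false.
    At s3: \Box p requires p at every successor {s3, s6, s7}.
      p fails at s3, so \Box p is false at s3.

No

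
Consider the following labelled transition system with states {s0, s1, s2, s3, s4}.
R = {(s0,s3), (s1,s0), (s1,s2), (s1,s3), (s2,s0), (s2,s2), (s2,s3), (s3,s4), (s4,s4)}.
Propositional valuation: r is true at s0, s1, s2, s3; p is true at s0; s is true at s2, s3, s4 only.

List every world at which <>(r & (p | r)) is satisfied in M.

Let φ = <>(r & (p | r)). Evaluate φ at each world:
  s0 (successors {s3}): φ is true.
  s1 (successors {s0, s2, s3}): φ is true.
  s2 (successors {s0, s2, s3}): φ is true.
  s3 (successors {s4}): φ is false.
  s4 (successors {s4}): φ is false.
For instance, at s1:
  At s1: <>(r & (p | r)) requires r & (p | r) at some successor in {s0, s2, s3}.
    r & (p | r) holds at s0, so <>(r & (p | r)) is true at s1.
Satisfying worlds: {s0, s1, s2}

s0, s1, s2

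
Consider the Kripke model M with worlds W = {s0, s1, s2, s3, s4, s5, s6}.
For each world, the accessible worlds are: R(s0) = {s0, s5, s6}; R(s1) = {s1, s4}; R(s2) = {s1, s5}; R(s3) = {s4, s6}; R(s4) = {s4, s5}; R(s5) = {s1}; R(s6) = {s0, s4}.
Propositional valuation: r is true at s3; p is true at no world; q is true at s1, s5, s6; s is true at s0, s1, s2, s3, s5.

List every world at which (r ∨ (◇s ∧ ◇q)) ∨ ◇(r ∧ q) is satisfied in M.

s0, s1, s2, s3, s4, s5

Recall that ◇ψ holds at a world iff ψ holds at some accessible world.
Let φ = (r ∨ (◇s ∧ ◇q)) ∨ ◇(r ∧ q). Evaluate φ at each world:
  s0 (successors {s0, s5, s6}): φ is true.
  s1 (successors {s1, s4}): φ is true.
  s2 (successors {s1, s5}): φ is true.
  s3 (successors {s4, s6}): φ is true.
  s4 (successors {s4, s5}): φ is true.
  s5 (successors {s1}): φ is true.
  s6 (successors {s0, s4}): φ is false.
For instance, at s4:
  At s4: r ∨ (◇s ∧ ◇q) is true, ◇(r ∧ q) is false, so (r ∨ (◇s ∧ ◇q)) ∨ ◇(r ∧ q) is true.
    At s4: r is false, ◇s ∧ ◇q is true, so r ∨ (◇s ∧ ◇q) is true.
      At s4: ◇s is true, ◇q is true, so ◇s ∧ ◇q is true.
    At s4: ◇(r ∧ q) requires r ∧ q at some successor in {s4, s5}.
      At s4: r ∧ q is false.
      At s5: r ∧ q is false.
    So ◇(r ∧ q) is false at s4.
Satisfying worlds: {s0, s1, s2, s3, s4, s5}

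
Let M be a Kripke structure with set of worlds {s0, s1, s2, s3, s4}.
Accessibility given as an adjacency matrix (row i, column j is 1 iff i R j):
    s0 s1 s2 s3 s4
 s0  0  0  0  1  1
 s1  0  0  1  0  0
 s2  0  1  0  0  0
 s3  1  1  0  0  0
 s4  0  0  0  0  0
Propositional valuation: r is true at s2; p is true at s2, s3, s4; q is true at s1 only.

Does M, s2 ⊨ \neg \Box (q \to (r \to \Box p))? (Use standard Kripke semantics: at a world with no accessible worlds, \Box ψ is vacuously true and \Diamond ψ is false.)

Recall that \Box ψ holds at a world iff ψ holds at every accessible world, and \Diamond ψ holds iff ψ holds at some accessible world.
At s2: \Box (q \to (r \to \Box p)) is true, so \neg \Box (q \to (r \to \Box p)) is false.
  At s2: \Box (q \to (r \to \Box p)) requires q \to (r \to \Box p) at every successor {s1}.
      At s1: q is true, r \to \Box p is true, so q \to (r \to \Box p) is true.
  So \Box (q \to (r \to \Box p)) is true at s2.

No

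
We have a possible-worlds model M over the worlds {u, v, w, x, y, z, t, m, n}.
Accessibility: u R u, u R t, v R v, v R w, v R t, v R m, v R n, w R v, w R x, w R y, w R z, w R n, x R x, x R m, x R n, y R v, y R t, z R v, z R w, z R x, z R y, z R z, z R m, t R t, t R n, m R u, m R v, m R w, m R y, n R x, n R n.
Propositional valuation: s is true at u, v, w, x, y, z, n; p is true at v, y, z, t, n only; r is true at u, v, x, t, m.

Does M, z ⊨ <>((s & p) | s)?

Yes

At z: <>((s & p) | s) requires (s & p) | s at some successor in {v, w, x, y, z, m}.
  (s & p) | s holds at v, so <>((s & p) | s) is true at z.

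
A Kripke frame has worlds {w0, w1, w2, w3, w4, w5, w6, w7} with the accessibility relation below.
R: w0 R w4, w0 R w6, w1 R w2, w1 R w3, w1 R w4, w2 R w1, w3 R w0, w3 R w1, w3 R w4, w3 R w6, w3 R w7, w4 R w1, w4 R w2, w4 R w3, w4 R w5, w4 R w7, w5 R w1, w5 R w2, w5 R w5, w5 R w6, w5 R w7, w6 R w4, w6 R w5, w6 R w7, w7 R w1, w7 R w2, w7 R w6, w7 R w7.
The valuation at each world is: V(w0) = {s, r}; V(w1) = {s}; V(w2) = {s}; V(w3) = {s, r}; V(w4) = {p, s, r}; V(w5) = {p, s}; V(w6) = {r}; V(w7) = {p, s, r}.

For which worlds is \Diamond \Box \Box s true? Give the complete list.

Let φ = \Diamond \Box \Box s. Evaluate φ at each world:
  w0 (successors {w4, w6}): φ is false.
  w1 (successors {w2, w3, w4}): φ is true.
  w2 (successors {w1}): φ is false.
  w3 (successors {w0, w1, w4, w6, w7}): φ is true.
  w4 (successors {w1, w2, w3, w5, w7}): φ is true.
  w5 (successors {w1, w2, w5, w6, w7}): φ is true.
  w6 (successors {w4, w5, w7}): φ is false.
  w7 (successors {w1, w2, w6, w7}): φ is true.
For instance, at w5:
  At w5: \Diamond \Box \Box s requires \Box \Box s at some successor in {w1, w2, w5, w6, w7}.
    \Box \Box s holds at w2, so \Diamond \Box \Box s is true at w5.
      At w2: \Box \Box s requires \Box s at every successor {w1}.
        At w1: \Box s is true.
      So \Box \Box s is true at w2.
Satisfying worlds: {w1, w3, w4, w5, w7}

w1, w3, w4, w5, w7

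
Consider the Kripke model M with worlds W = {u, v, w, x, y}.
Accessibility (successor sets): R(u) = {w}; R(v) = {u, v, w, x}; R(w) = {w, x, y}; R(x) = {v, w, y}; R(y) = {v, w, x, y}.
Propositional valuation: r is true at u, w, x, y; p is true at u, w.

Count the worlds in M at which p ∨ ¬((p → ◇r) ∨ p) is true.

Let φ = p ∨ ¬((p → ◇r) ∨ p). Evaluate φ at each world:
  u (successors {w}): φ is true.
  v (successors {u, v, w, x}): φ is false.
  w (successors {w, x, y}): φ is true.
  x (successors {v, w, y}): φ is false.
  y (successors {v, w, x, y}): φ is false.
For instance, at w:
  At w: p is true, ¬((p → ◇r) ∨ p) is false, so p ∨ ¬((p → ◇r) ∨ p) is true.
    At w: (p → ◇r) ∨ p is true, so ¬((p → ◇r) ∨ p) is false.
      At w: p → ◇r is true, p is true, so (p → ◇r) ∨ p is true.
Satisfying worlds: {u, w}

2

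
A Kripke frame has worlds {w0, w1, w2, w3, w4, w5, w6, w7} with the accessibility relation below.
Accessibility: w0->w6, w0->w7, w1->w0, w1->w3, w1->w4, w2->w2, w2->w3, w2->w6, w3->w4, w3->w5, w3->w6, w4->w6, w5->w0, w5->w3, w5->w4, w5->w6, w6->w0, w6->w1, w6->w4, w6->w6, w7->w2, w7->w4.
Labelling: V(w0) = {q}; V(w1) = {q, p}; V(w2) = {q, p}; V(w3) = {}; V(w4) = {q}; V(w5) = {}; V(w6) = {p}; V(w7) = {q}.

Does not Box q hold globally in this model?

No

Let φ = not Box q. Evaluate φ at each world:
  w0 (successors {w6, w7}): φ is true.
  w1 (successors {w0, w3, w4}): φ is true.
  w2 (successors {w2, w3, w6}): φ is true.
  w3 (successors {w4, w5, w6}): φ is true.
  w4 (successors {w6}): φ is true.
  w5 (successors {w0, w3, w4, w6}): φ is true.
  w6 (successors {w0, w1, w4, w6}): φ is true.
  w7 (successors {w2, w4}): φ is false.
Detail at w7 (counterexample):
  At w7: Box q is true, so not Box q is false.
    At w7: Box q requires q at every successor {w2, w4}.
      At w2: q is true.
      At w4: q is true.
    So Box q is true at w7.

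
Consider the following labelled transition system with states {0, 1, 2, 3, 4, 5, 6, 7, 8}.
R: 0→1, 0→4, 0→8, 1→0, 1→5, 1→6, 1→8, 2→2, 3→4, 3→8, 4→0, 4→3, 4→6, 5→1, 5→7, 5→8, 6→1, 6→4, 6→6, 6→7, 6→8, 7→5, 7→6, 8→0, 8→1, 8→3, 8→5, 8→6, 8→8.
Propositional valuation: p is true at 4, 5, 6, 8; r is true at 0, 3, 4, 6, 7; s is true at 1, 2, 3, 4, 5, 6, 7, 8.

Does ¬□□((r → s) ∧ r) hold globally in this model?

Let φ = ¬□□((r → s) ∧ r). Evaluate φ at each world:
  0 (successors {1, 4, 8}): φ is true.
  1 (successors {0, 5, 6, 8}): φ is true.
  2 (successors {2}): φ is true.
  3 (successors {4, 8}): φ is true.
  4 (successors {0, 3, 6}): φ is true.
  5 (successors {1, 7, 8}): φ is true.
  6 (successors {1, 4, 6, 7, 8}): φ is true.
  7 (successors {5, 6}): φ is true.
  8 (successors {0, 1, 3, 5, 6, 8}): φ is true.
For instance, at 3:
  At 3: □□((r → s) ∧ r) is false, so ¬□□((r → s) ∧ r) is true.
    At 3: □□((r → s) ∧ r) requires □((r → s) ∧ r) at every successor {4, 8}.
      □((r → s) ∧ r) fails at 4, so □□((r → s) ∧ r) is false at 3.

Yes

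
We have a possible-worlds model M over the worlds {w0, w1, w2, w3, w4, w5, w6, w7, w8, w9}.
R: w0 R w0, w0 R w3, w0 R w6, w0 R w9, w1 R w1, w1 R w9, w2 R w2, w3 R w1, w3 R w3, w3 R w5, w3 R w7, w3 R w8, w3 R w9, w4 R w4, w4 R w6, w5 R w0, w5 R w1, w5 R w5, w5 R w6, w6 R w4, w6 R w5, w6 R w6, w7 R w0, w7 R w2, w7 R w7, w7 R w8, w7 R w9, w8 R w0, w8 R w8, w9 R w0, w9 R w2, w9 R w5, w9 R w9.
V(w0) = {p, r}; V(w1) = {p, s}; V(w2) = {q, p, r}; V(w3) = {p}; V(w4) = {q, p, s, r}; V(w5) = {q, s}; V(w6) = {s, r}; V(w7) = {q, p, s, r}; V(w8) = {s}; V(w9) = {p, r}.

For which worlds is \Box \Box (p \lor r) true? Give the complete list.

Let φ = \Box \Box (p \lor r). Evaluate φ at each world:
  w0 (successors {w0, w3, w6, w9}): φ is false.
  w1 (successors {w1, w9}): φ is false.
  w2 (successors {w2}): φ is true.
  w3 (successors {w1, w3, w5, w7, w8, w9}): φ is false.
  w4 (successors {w4, w6}): φ is false.
  w5 (successors {w0, w1, w5, w6}): φ is false.
  w6 (successors {w4, w5, w6}): φ is false.
  w7 (successors {w0, w2, w7, w8, w9}): φ is false.
  w8 (successors {w0, w8}): φ is false.
  w9 (successors {w0, w2, w5, w9}): φ is false.
For instance, at w8:
  At w8: \Box \Box (p \lor r) requires \Box (p \lor r) at every successor {w0, w8}.
    \Box (p \lor r) fails at w8, so \Box \Box (p \lor r) is false at w8.
      At w8: \Box (p \lor r) requires p \lor r at every successor {w0, w8}.
        p \lor r fails at w8, so \Box (p \lor r) is false at w8.
Satisfying worlds: {w2}

w2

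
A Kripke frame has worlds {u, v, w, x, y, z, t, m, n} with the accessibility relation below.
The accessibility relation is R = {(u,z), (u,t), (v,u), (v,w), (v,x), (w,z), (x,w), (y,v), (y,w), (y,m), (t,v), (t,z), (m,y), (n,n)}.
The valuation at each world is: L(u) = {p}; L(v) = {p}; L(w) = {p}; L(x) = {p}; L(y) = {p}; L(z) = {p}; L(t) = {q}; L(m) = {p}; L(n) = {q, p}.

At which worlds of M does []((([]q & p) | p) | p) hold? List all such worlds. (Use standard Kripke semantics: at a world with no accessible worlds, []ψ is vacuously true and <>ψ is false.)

v, w, x, y, z, t, m, n

Let φ = []((([]q & p) | p) | p). Evaluate φ at each world:
  u (successors {z, t}): φ is false.
  v (successors {u, w, x}): φ is true.
  w (successors {z}): φ is true.
  x (successors {w}): φ is true.
  y (successors {v, w, m}): φ is true.
  z (successors ∅): φ is true.
  t (successors {v, z}): φ is true.
  m (successors {y}): φ is true.
  n (successors {n}): φ is true.
For instance, at n:
  At n: []((([]q & p) | p) | p) requires (([]q & p) | p) | p at every successor {n}.
      At n: ([]q & p) | p is true, p is true, so (([]q & p) | p) | p is true.
  So []((([]q & p) | p) | p) is true at n.
Satisfying worlds: {v, w, x, y, z, t, m, n}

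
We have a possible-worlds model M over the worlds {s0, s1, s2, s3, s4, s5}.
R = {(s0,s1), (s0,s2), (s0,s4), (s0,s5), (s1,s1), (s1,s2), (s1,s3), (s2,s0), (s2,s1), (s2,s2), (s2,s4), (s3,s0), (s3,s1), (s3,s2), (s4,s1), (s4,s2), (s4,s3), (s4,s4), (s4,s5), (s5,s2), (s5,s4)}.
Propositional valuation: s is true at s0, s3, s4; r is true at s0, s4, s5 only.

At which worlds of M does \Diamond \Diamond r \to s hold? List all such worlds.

Let φ = \Diamond \Diamond r \to s. Evaluate φ at each world:
  s0 (successors {s1, s2, s4, s5}): φ is true.
  s1 (successors {s1, s2, s3}): φ is false.
  s2 (successors {s0, s1, s2, s4}): φ is false.
  s3 (successors {s0, s1, s2}): φ is true.
  s4 (successors {s1, s2, s3, s4, s5}): φ is true.
  s5 (successors {s2, s4}): φ is false.
For instance, at s0:
  At s0: \Diamond \Diamond r is true, s is true, so \Diamond \Diamond r \to s is true.
    At s0: \Diamond \Diamond r requires \Diamond r at some successor in {s1, s2, s4, s5}.
      \Diamond r holds at s2, so \Diamond \Diamond r is true at s0.
Satisfying worlds: {s0, s3, s4}

s0, s3, s4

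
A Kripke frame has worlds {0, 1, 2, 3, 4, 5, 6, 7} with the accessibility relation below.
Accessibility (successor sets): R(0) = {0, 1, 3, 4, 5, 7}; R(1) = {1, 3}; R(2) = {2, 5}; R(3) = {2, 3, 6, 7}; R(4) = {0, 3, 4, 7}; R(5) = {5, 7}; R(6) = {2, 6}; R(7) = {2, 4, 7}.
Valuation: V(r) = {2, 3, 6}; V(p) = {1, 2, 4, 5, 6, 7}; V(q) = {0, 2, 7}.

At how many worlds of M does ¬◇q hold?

1

Let φ = ¬◇q. Evaluate φ at each world:
  0 (successors {0, 1, 3, 4, 5, 7}): φ is false.
  1 (successors {1, 3}): φ is true.
  2 (successors {2, 5}): φ is false.
  3 (successors {2, 3, 6, 7}): φ is false.
  4 (successors {0, 3, 4, 7}): φ is false.
  5 (successors {5, 7}): φ is false.
  6 (successors {2, 6}): φ is false.
  7 (successors {2, 4, 7}): φ is false.
For instance, at 2:
  At 2: ◇q is true, so ¬◇q is false.
    At 2: ◇q requires q at some successor in {2, 5}.
      q holds at 2, so ◇q is true at 2.
Satisfying worlds: {1}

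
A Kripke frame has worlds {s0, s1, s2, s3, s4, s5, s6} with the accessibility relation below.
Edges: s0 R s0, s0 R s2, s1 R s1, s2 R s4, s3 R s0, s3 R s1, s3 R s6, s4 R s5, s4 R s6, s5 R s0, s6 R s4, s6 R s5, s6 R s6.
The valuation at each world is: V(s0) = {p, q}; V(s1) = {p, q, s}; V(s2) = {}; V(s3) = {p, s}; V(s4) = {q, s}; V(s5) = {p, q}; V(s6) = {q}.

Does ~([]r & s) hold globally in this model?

Let φ = ~([]r & s). Evaluate φ at each world:
  s0 (successors {s0, s2}): φ is true.
  s1 (successors {s1}): φ is true.
  s2 (successors {s4}): φ is true.
  s3 (successors {s0, s1, s6}): φ is true.
  s4 (successors {s5, s6}): φ is true.
  s5 (successors {s0}): φ is true.
  s6 (successors {s4, s5, s6}): φ is true.
For instance, at s2:
  At s2: []r & s is false, so ~([]r & s) is true.
    At s2: []r is false, s is false, so []r & s is false.
      At s2: []r requires r at every successor {s4}.
        r fails at s4, so []r is false at s2.

Yes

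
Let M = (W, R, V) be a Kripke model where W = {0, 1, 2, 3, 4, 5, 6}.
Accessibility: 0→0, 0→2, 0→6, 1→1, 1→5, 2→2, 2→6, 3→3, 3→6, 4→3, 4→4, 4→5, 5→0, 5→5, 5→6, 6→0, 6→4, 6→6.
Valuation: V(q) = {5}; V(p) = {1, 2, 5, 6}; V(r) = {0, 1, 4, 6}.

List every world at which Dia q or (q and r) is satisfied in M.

1, 4, 5

Recall that Dia ψ holds at a world iff ψ holds at some accessible world.
Let φ = Dia q or (q and r). Evaluate φ at each world:
  0 (successors {0, 2, 6}): φ is false.
  1 (successors {1, 5}): φ is true.
  2 (successors {2, 6}): φ is false.
  3 (successors {3, 6}): φ is false.
  4 (successors {3, 4, 5}): φ is true.
  5 (successors {0, 5, 6}): φ is true.
  6 (successors {0, 4, 6}): φ is false.
For instance, at 4:
  At 4: Dia q is true, q and r is false, so Dia q or (q and r) is true.
    At 4: Dia q requires q at some successor in {3, 4, 5}.
      q holds at 5, so Dia q is true at 4.
Satisfying worlds: {1, 4, 5}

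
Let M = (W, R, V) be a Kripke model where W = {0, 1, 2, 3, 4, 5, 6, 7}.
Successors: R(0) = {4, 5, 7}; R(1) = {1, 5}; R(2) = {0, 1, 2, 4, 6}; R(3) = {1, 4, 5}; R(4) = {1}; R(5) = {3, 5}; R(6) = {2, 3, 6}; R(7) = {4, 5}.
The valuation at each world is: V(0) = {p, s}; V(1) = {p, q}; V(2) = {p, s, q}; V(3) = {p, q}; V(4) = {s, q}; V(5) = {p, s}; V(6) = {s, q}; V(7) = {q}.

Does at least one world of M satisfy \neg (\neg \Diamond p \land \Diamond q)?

Yes

Let φ = \neg (\neg \Diamond p \land \Diamond q). Evaluate φ at each world:
  0 (successors {4, 5, 7}): φ is true.
  1 (successors {1, 5}): φ is true.
  2 (successors {0, 1, 2, 4, 6}): φ is true.
  3 (successors {1, 4, 5}): φ is true.
  4 (successors {1}): φ is true.
  5 (successors {3, 5}): φ is true.
  6 (successors {2, 3, 6}): φ is true.
  7 (successors {4, 5}): φ is true.
Detail at 0 (witness):
  At 0: \neg \Diamond p \land \Diamond q is false, so \neg (\neg \Diamond p \land \Diamond q) is true.
    At 0: \neg \Diamond p is false, \Diamond q is true, so \neg \Diamond p \land \Diamond q is false.
      At 0: \Diamond p is true, so \neg \Diamond p is false.
      At 0: \Diamond q requires q at some successor in {4, 5, 7}.
        q holds at 4, so \Diamond q is true at 0.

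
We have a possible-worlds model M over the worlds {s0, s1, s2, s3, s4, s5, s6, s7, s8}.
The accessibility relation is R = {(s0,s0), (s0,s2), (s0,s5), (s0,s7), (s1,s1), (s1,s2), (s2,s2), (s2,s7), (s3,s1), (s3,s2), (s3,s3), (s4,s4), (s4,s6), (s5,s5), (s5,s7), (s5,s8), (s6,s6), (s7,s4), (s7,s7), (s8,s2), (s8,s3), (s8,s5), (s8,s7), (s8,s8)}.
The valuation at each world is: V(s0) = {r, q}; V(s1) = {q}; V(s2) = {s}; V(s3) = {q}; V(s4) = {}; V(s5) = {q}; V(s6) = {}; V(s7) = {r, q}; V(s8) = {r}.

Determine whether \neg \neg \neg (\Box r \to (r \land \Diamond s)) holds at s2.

No

At s2: \neg \neg (\Box r \to (r \land \Diamond s)) is true, so \neg \neg \neg (\Box r \to (r \land \Diamond s)) is false.
  At s2: \neg (\Box r \to (r \land \Diamond s)) is false, so \neg \neg (\Box r \to (r \land \Diamond s)) is true.
    At s2: \Box r \to (r \land \Diamond s) is true, so \neg (\Box r \to (r \land \Diamond s)) is false.
      At s2: \Box r is false, r \land \Diamond s is false, so \Box r \to (r \land \Diamond s) is true.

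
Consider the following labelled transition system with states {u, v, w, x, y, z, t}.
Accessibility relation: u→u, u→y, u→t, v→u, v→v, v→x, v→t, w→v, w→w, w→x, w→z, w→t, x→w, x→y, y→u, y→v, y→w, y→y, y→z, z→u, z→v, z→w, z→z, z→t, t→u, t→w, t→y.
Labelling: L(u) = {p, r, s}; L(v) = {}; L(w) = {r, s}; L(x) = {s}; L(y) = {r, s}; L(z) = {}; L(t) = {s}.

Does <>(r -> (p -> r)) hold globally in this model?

Let φ = <>(r -> (p -> r)). Evaluate φ at each world:
  u (successors {u, y, t}): φ is true.
  v (successors {u, v, x, t}): φ is true.
  w (successors {v, w, x, z, t}): φ is true.
  x (successors {w, y}): φ is true.
  y (successors {u, v, w, y, z}): φ is true.
  z (successors {u, v, w, z, t}): φ is true.
  t (successors {u, w, y}): φ is true.
For instance, at y:
  At y: <>(r -> (p -> r)) requires r -> (p -> r) at some successor in {u, v, w, y, z}.
    r -> (p -> r) holds at u, so <>(r -> (p -> r)) is true at y.

Yes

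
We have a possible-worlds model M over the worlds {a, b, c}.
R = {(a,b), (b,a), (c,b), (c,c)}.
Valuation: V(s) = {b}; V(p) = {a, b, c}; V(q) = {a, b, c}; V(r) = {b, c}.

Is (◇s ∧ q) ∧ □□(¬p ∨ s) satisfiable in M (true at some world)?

Let φ = (◇s ∧ q) ∧ □□(¬p ∨ s). Evaluate φ at each world:
  a (successors {b}): φ is false.
  b (successors {a}): φ is false.
  c (successors {b, c}): φ is false.
For instance, at c:
  At c: ◇s ∧ q is true, □□(¬p ∨ s) is false, so (◇s ∧ q) ∧ □□(¬p ∨ s) is false.
    At c: ◇s is true, q is true, so ◇s ∧ q is true.
      At c: ◇s requires s at some successor in {b, c}.
        s holds at b, so ◇s is true at c.
    At c: □□(¬p ∨ s) requires □(¬p ∨ s) at every successor {b, c}.
      □(¬p ∨ s) fails at b, so □□(¬p ∨ s) is false at c.

No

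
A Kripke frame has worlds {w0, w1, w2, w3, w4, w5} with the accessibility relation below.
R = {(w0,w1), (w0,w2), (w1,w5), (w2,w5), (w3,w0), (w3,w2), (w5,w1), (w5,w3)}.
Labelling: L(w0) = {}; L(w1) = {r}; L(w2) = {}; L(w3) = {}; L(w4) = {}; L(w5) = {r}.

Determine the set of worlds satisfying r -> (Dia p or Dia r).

w0, w1, w2, w3, w4, w5

Let φ = r -> (Dia p or Dia r). Evaluate φ at each world:
  w0 (successors {w1, w2}): φ is true.
  w1 (successors {w5}): φ is true.
  w2 (successors {w5}): φ is true.
  w3 (successors {w0, w2}): φ is true.
  w4 (successors ∅): φ is true.
  w5 (successors {w1, w3}): φ is true.
For instance, at w1:
  At w1: r is true, Dia p or Dia r is true, so r -> (Dia p or Dia r) is true.
    At w1: Dia p is false, Dia r is true, so Dia p or Dia r is true.
      At w1: Dia p requires p at some successor in {w5}.
        At w5: p is false.
      So Dia p is false at w1.
      At w1: Dia r requires r at some successor in {w5}.
        r holds at w5, so Dia r is true at w1.
Satisfying worlds: {w0, w1, w2, w3, w4, w5}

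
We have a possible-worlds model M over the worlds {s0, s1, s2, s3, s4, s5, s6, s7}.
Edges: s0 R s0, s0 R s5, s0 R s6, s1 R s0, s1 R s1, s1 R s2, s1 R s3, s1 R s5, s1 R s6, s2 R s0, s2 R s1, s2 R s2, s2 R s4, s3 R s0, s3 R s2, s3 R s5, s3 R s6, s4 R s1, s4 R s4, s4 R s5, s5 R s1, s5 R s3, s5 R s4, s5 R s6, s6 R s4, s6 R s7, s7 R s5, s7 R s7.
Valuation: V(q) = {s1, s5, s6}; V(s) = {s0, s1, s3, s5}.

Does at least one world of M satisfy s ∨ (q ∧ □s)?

Let φ = s ∨ (q ∧ □s). Evaluate φ at each world:
  s0 (successors {s0, s5, s6}): φ is true.
  s1 (successors {s0, s1, s2, s3, s5, s6}): φ is true.
  s2 (successors {s0, s1, s2, s4}): φ is false.
  s3 (successors {s0, s2, s5, s6}): φ is true.
  s4 (successors {s1, s4, s5}): φ is false.
  s5 (successors {s1, s3, s4, s6}): φ is true.
  s6 (successors {s4, s7}): φ is false.
  s7 (successors {s5, s7}): φ is false.
Detail at s0 (witness):
  At s0: s is true, q ∧ □s is false, so s ∨ (q ∧ □s) is true.
    At s0: q is false, □s is false, so q ∧ □s is false.
      At s0: □s requires s at every successor {s0, s5, s6}.
        s fails at s6, so □s is false at s0.

Yes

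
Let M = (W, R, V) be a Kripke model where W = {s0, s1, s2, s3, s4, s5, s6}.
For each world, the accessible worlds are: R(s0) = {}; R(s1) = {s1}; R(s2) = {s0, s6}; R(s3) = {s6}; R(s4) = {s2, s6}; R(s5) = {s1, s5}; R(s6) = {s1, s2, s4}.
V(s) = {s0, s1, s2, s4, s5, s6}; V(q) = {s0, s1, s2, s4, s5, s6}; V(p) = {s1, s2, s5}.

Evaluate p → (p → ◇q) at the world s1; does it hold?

Recall that ◇ψ holds at a world iff ψ holds at some accessible world.
At s1: p is true, p → ◇q is true, so p → (p → ◇q) is true.
  At s1: p is true, ◇q is true, so p → ◇q is true.
    At s1: ◇q requires q at some successor in {s1}.
      q holds at s1, so ◇q is true at s1.

Yes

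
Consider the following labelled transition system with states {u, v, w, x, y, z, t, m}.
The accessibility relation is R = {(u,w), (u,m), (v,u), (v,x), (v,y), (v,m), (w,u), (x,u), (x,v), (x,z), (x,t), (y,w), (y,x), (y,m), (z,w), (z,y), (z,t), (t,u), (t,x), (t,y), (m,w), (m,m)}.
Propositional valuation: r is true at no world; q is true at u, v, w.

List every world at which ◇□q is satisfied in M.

Let φ = ◇□q. Evaluate φ at each world:
  u (successors {w, m}): φ is true.
  v (successors {u, x, y, m}): φ is false.
  w (successors {u}): φ is false.
  x (successors {u, v, z, t}): φ is false.
  y (successors {w, x, m}): φ is true.
  z (successors {w, y, t}): φ is true.
  t (successors {u, x, y}): φ is false.
  m (successors {w, m}): φ is true.
For instance, at u:
  At u: ◇□q requires □q at some successor in {w, m}.
    □q holds at w, so ◇□q is true at u.
      At w: □q requires q at every successor {u}.
        At u: q is true.
      So □q is true at w.
Satisfying worlds: {u, y, z, m}

u, y, z, m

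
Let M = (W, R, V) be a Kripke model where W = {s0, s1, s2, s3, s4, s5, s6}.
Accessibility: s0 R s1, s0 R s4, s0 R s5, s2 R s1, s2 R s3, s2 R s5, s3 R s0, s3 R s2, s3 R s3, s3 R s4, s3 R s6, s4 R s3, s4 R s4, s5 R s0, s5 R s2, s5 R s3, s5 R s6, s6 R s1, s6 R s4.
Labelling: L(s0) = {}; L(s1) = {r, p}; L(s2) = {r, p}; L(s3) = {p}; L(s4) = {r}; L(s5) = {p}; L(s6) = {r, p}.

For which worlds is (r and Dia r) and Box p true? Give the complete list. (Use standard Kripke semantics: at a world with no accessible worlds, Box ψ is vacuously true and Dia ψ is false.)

s2

Let φ = (r and Dia r) and Box p. Evaluate φ at each world:
  s0 (successors {s1, s4, s5}): φ is false.
  s1 (successors ∅): φ is false.
  s2 (successors {s1, s3, s5}): φ is true.
  s3 (successors {s0, s2, s3, s4, s6}): φ is false.
  s4 (successors {s3, s4}): φ is false.
  s5 (successors {s0, s2, s3, s6}): φ is false.
  s6 (successors {s1, s4}): φ is false.
For instance, at s3:
  At s3: r and Dia r is false, Box p is false, so (r and Dia r) and Box p is false.
    At s3: r is false, Dia r is true, so r and Dia r is false.
      At s3: Dia r requires r at some successor in {s0, s2, s3, s4, s6}.
        r holds at s2, so Dia r is true at s3.
    At s3: Box p requires p at every successor {s0, s2, s3, s4, s6}.
      p fails at s0, so Box p is false at s3.
Satisfying worlds: {s2}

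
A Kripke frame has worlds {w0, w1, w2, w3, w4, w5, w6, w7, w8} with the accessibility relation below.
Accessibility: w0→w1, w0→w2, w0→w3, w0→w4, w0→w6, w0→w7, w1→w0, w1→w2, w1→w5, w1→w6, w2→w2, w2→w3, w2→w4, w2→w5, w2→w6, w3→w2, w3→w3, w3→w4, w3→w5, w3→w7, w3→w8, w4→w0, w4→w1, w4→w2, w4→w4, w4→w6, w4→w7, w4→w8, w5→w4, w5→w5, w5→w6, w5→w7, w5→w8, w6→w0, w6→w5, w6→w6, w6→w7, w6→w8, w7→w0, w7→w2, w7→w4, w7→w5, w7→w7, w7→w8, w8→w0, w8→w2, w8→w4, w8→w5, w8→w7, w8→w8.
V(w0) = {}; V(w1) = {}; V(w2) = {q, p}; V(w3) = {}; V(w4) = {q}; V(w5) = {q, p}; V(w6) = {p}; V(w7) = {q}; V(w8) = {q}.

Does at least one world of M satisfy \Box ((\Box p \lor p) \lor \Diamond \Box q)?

Let φ = \Box ((\Box p \lor p) \lor \Diamond \Box q). Evaluate φ at each world:
  w0 (successors {w1, w2, w3, w4, w6, w7}): φ is false.
  w1 (successors {w0, w2, w5, w6}): φ is false.
  w2 (successors {w2, w3, w4, w5, w6}): φ is false.
  w3 (successors {w2, w3, w4, w5, w7, w8}): φ is false.
  w4 (successors {w0, w1, w2, w4, w6, w7, w8}): φ is false.
  w5 (successors {w4, w5, w6, w7, w8}): φ is false.
  w6 (successors {w0, w5, w6, w7, w8}): φ is false.
  w7 (successors {w0, w2, w4, w5, w7, w8}): φ is false.
  w8 (successors {w0, w2, w4, w5, w7, w8}): φ is false.
For instance, at w4:
  At w4: \Box ((\Box p \lor p) \lor \Diamond \Box q) requires (\Box p \lor p) \lor \Diamond \Box q at every successor {w0, w1, w2, w4, w6, w7, w8}.
    (\Box p \lor p) \lor \Diamond \Box q fails at w0, so \Box ((\Box p \lor p) \lor \Diamond \Box q) is false at w4.
      At w0: \Box p \lor p is false, \Diamond \Box q is false, so (\Box p \lor p) \lor \Diamond \Box q is false.

No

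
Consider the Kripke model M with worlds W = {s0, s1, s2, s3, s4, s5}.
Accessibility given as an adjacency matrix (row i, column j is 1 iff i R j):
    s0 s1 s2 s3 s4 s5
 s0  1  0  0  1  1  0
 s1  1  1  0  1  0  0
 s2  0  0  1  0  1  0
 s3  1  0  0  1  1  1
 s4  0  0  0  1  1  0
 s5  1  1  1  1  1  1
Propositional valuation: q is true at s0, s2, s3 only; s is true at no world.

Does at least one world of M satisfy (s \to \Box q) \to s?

No

Recall that \Box ψ holds at a world iff ψ holds at every accessible world, and \Diamond ψ holds iff ψ holds at some accessible world.
Let φ = (s \to \Box q) \to s. Evaluate φ at each world:
  s0 (successors {s0, s3, s4}): φ is false.
  s1 (successors {s0, s1, s3}): φ is false.
  s2 (successors {s2, s4}): φ is false.
  s3 (successors {s0, s3, s4, s5}): φ is false.
  s4 (successors {s3, s4}): φ is false.
  s5 (successors {s0, s1, s2, s3, s4, s5}): φ is false.
For instance, at s1:
  At s1: s \to \Box q is true, s is false, so (s \to \Box q) \to s is false.
    At s1: s is false, \Box q is false, so s \to \Box q is true.
      At s1: \Box q requires q at every successor {s0, s1, s3}.
        q fails at s1, so \Box q is false at s1.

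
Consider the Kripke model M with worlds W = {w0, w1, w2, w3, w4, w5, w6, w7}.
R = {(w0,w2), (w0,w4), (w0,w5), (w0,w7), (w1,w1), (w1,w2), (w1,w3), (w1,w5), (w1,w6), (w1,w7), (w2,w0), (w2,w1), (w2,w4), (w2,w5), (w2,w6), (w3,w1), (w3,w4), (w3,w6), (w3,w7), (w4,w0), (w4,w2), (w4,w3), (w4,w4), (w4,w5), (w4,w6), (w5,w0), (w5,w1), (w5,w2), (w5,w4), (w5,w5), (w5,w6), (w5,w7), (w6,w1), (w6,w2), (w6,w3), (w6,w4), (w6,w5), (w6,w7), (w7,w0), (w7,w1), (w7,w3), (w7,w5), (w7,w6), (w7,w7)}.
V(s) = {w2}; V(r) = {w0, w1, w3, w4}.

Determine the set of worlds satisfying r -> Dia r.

w0, w1, w2, w3, w4, w5, w6, w7

Recall that Dia ψ holds at a world iff ψ holds at some accessible world.
Let φ = r -> Dia r. Evaluate φ at each world:
  w0 (successors {w2, w4, w5, w7}): φ is true.
  w1 (successors {w1, w2, w3, w5, w6, w7}): φ is true.
  w2 (successors {w0, w1, w4, w5, w6}): φ is true.
  w3 (successors {w1, w4, w6, w7}): φ is true.
  w4 (successors {w0, w2, w3, w4, w5, w6}): φ is true.
  w5 (successors {w0, w1, w2, w4, w5, w6, w7}): φ is true.
  w6 (successors {w1, w2, w3, w4, w5, w7}): φ is true.
  w7 (successors {w0, w1, w3, w5, w6, w7}): φ is true.
For instance, at w3:
  At w3: r is true, Dia r is true, so r -> Dia r is true.
    At w3: Dia r requires r at some successor in {w1, w4, w6, w7}.
      r holds at w1, so Dia r is true at w3.
Satisfying worlds: {w0, w1, w2, w3, w4, w5, w6, w7}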